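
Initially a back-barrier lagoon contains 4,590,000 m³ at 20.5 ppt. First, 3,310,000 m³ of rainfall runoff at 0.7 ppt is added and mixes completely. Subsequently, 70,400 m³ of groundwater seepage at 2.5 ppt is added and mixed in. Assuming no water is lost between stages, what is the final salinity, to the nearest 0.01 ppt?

Salt balance:
Initial salt = 4,590,000×20.5 = 94,095,000
After stage 1: salt = 94,095,000 + 3,310,000×0.7 = 96,412,000; volume = 7,900,000 m³; S = 12.204 ppt
After stage 2: salt = 96,412,000 + 70,400×2.5 = 96,588,000; volume = 7,970,400 m³
S = 96,588,000 / 7,970,400 = 12.1183 ppt

12.12 ppt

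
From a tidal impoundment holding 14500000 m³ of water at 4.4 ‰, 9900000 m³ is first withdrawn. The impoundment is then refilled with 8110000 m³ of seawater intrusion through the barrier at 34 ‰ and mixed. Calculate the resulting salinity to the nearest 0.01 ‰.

23.29 ‰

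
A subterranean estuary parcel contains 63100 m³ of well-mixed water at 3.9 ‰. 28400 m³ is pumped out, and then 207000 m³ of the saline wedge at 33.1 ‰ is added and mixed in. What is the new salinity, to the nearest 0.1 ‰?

28.9 ‰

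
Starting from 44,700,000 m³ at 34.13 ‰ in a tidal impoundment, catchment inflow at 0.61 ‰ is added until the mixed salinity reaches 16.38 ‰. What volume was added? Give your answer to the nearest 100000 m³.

Salt balance: 44,700,000×34.13 + V×0.61 = (44,700,000+V)×16.38
1,525,611,000 + 0.61V = 732,186,000 + 16.38V
793,425,000 = 15.77V
V = 50,312,301.84 m³

50300000 m³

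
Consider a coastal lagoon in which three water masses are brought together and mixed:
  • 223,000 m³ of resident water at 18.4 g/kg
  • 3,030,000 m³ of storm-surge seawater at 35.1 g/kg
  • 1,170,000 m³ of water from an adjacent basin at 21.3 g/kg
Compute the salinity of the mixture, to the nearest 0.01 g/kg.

30.61 g/kg

Mass of salt is conserved:
salt = 223,000×18.4 + 3,030,000×35.1 + 1,170,000×21.3 = 4,103,200 + 106,353,000 + 24,921,000 = 135,377,200
volume = 223,000 + 3,030,000 + 1,170,000 = 4,423,000 m³
S = 135,377,200 / 4,423,000 = 30.6076 g/kg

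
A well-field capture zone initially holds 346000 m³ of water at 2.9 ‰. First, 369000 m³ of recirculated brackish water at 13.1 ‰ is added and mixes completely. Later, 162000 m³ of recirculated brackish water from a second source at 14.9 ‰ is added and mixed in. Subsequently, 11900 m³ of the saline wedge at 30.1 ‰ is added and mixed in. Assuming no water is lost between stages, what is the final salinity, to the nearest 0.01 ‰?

9.69 ‰

Conserving salt mass:
Initial salt = 346,000×2.9 = 1,003,400
After stage 1: salt = 1,003,400 + 369,000×13.1 = 5,837,300; volume = 715,000 m³; S = 8.164 ‰
After stage 2: salt = 5,837,300 + 162,000×14.9 = 8,251,100; volume = 877,000 m³; S = 9.408 ‰
After stage 3: salt = 8,251,100 + 11,900×30.1 = 8,609,290; volume = 888,900 m³
S = 8,609,290 / 888,900 = 9.6853 ‰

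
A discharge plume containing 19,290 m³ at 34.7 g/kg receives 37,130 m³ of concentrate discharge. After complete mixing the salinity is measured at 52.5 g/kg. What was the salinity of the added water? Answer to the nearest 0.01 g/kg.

61.75 g/kg

Salt balance: 19,290×34.7 + 37,130×S = 56,420×52.5
669,363 + 37,130·S = 2,962,050
S = (2,962,050 − 669,363) / 37,130 = 61.7476 g/kg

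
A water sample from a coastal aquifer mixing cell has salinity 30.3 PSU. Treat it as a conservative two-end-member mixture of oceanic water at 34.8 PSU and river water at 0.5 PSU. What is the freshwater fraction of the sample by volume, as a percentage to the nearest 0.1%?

Let f be the freshwater fraction. Salt balance per unit volume:
f×0.5 + (1−f)×34.8 = 30.3
f = (34.8 − 30.3) / (34.8 − 0.5) = 4.5/34.3 = 0.1312

13.1%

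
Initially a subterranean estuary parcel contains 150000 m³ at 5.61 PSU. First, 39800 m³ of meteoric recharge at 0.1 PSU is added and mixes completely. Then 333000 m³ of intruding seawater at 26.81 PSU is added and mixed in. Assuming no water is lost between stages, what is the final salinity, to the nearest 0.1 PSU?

18.7 PSU

By conservation of dissolved salt,
Initial salt = 150,000×5.61 = 841,500
After stage 1: salt = 841,500 + 39,800×0.1 = 845,480; volume = 189,800 m³; S = 4.455 PSU
After stage 2: salt = 845,480 + 333,000×26.81 = 9,773,210; volume = 522,800 m³
S = 9,773,210 / 522,800 = 18.694 PSU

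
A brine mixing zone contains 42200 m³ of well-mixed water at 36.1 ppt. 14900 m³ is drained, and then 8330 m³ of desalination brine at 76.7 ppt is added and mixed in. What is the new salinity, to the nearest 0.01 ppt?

45.59 ppt

Remaining after removal: 27,300 m³ at 36.1 ppt (salt = 985,530)
After addition: salt = 985,530 + 8,330×76.7 = 1,624,441; volume = 35,630 m³
S = 1,624,441 / 35,630 = 45.5919 ppt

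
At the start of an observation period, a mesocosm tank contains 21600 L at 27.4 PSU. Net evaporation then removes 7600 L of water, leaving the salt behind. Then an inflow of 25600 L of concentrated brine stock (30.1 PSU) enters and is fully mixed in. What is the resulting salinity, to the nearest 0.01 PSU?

After evaporation: salt = 21,600×27.4 = 591,840; volume = 21,600 − 7,600 = 14,000 L
After mixing: salt = 591,840 + 25,600×30.1 = 1,362,400; volume = 14,000 + 25,600 = 39,600 L
S = 1,362,400 / 39,600 = 34.404 PSU

34.40 PSU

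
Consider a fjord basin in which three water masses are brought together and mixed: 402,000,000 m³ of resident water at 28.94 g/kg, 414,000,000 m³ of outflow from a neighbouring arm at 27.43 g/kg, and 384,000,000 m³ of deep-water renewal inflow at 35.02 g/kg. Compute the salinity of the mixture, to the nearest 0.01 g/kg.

30.36 g/kg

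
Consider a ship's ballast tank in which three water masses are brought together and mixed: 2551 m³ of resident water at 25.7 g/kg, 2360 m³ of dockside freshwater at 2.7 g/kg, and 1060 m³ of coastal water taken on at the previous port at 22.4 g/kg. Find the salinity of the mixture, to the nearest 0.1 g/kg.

Weighted by volume,
salt = 2,551×25.7 + 2,360×2.7 + 1,060×22.4 = 65,560.7 + 6,372 + 23,744 = 95,676.7
volume = 2,551 + 2,360 + 1,060 = 5,971 m³
S = 95,676.7 / 5,971 = 16.024 g/kg

16.0 g/kg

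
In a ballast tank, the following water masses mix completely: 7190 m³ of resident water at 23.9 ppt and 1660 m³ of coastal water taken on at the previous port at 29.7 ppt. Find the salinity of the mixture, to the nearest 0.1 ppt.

25.0 ppt

Salt balance:
salt = 7,190×23.9 + 1,660×29.7 = 171,841 + 49,302 = 221,143
volume = 7,190 + 1,660 = 8,850 m³
S = 221,143 / 8,850 = 24.988 ppt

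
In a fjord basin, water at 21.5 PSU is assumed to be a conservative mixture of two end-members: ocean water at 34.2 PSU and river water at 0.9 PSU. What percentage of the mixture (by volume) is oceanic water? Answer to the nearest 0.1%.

61.9%

Let g be the oceanic fraction. Salt balance per unit volume:
g×34.2 + (1−g)×0.9 = 21.5
g = (21.5 − 0.9) / (34.2 − 0.9) = 20.6/33.3 = 0.6186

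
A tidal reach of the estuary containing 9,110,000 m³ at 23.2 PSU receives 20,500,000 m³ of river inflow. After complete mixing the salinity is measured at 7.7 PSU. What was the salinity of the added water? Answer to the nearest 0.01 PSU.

0.81 PSU

Salt balance: 9,110,000×23.2 + 20,500,000×S = 29,610,000×7.7
211,352,000 + 20,500,000·S = 227,997,000
S = (227,997,000 − 211,352,000) / 20,500,000 = 0.812 PSU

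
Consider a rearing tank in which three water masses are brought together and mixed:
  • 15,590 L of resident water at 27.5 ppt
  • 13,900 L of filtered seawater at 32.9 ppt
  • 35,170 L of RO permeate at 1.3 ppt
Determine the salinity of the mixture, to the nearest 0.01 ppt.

Weighted by volume,
salt = 15,590×27.5 + 13,900×32.9 + 35,170×1.3 = 428,725 + 457,310 + 45,721 = 931,756
volume = 15,590 + 13,900 + 35,170 = 64,660 L
S = 931,756 / 64,660 = 14.4101 ppt

14.41 ppt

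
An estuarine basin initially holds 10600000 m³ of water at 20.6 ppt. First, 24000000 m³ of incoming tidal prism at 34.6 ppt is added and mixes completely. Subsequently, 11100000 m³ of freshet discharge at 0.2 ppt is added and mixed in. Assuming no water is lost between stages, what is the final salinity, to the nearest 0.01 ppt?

By conservation of dissolved salt,
Initial salt = 10,600,000×20.6 = 218,360,000
After stage 1: salt = 218,360,000 + 24,000,000×34.6 = 1,048,760,000; volume = 34,600,000 m³; S = 30.311 ppt
After stage 2: salt = 1,048,760,000 + 11,100,000×0.2 = 1,050,980,000; volume = 45,700,000 m³
S = 1,050,980,000 / 45,700,000 = 22.9974 ppt

23.00 ppt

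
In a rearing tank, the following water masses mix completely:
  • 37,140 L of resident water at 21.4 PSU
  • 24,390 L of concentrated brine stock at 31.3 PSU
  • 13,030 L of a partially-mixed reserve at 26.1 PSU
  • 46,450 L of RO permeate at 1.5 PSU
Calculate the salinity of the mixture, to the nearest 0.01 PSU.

Total salt / total volume:
salt = 37,140×21.4 + 24,390×31.3 + 13,030×26.1 + 46,450×1.5 = 794,796 + 763,407 + 340,083 + 69,675 = 1,967,961
volume = 37,140 + 24,390 + 13,030 + 46,450 = 121,010 L
S = 1,967,961 / 121,010 = 16.2628 PSU

16.26 PSU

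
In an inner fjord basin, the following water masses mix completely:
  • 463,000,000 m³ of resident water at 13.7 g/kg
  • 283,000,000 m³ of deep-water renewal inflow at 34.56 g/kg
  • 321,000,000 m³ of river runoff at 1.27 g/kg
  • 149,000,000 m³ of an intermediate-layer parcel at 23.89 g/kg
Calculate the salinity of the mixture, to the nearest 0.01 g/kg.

16.52 g/kg

Weighted by volume,
salt = 463,000,000×13.7 + 283,000,000×34.56 + 321,000,000×1.27 + 149,000,000×23.89 = 6,343,100,000 + 9,780,480,000 + 407,670,000 + 3,559,610,000 = 20,090,860,000
volume = 463,000,000 + 283,000,000 + 321,000,000 + 149,000,000 = 1,216,000,000 m³
S = 20,090,860,000 / 1,216,000,000 = 16.5221 g/kg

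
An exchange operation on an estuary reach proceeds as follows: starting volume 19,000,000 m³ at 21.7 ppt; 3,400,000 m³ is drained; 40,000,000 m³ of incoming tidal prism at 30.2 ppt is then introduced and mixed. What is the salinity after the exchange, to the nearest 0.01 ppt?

27.82 ppt

Remaining after removal: 15,600,000 m³ at 21.7 ppt (salt = 338,520,000)
After addition: salt = 338,520,000 + 40,000,000×30.2 = 1,546,520,000; volume = 55,600,000 m³
S = 1,546,520,000 / 55,600,000 = 27.8151 ppt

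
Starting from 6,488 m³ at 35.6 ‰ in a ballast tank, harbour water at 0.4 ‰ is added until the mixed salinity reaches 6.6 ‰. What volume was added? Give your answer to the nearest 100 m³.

Salt balance: 6,488×35.6 + V×0.4 = (6,488+V)×6.6
230,972.8 + 0.4V = 42,820.8 + 6.6V
188,152 = 6.2V
V = 30,347.1 m³

30300 m³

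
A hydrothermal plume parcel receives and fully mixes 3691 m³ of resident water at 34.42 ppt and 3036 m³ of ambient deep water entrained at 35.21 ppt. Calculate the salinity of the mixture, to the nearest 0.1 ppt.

By conservation of dissolved salt,
salt = 3,691×34.42 + 3,036×35.21 = 127,044.22 + 106,897.56 = 233,941.78
volume = 3,691 + 3,036 = 6,727 m³
S = 233,941.78 / 6,727 = 34.777 ppt

34.8 ppt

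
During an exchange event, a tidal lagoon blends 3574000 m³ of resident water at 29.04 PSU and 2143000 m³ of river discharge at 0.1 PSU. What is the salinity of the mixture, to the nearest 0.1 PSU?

By conservation of dissolved salt,
salt = 3,574,000×29.04 + 2,143,000×0.1 = 103,788,960 + 214,300 = 104,003,260
volume = 3,574,000 + 2,143,000 = 5,717,000 m³
S = 104,003,260 / 5,717,000 = 18.192 PSU

18.2 PSU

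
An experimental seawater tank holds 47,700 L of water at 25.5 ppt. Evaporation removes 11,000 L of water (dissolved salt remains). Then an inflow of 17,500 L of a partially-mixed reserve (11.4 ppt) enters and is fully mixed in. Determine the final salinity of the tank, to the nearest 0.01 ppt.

After evaporation: salt = 47,700×25.5 = 1,216,350; volume = 47,700 − 11,000 = 36,700 L
After mixing: salt = 1,216,350 + 17,500×11.4 = 1,415,850; volume = 36,700 + 17,500 = 54,200 L
S = 1,415,850 / 54,200 = 26.1227 ppt

26.12 ppt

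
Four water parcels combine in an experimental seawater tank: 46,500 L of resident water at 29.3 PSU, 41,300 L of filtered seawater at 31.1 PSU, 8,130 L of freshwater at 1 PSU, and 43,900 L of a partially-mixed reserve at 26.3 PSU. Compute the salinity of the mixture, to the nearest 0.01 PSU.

Mass of salt is conserved:
salt = 46,500×29.3 + 41,300×31.1 + 8,130×1 + 43,900×26.3 = 1,362,450 + 1,284,430 + 8,130 + 1,154,570 = 3,809,580
volume = 46,500 + 41,300 + 8,130 + 43,900 = 139,830 L
S = 3,809,580 / 139,830 = 27.2444 PSU

27.24 PSU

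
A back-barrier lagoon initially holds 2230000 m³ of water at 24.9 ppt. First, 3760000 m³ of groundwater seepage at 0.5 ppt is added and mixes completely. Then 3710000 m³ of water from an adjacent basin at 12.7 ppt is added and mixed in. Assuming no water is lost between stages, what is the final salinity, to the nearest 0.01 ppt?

10.78 ppt

Weighted by volume,
Initial salt = 2,230,000×24.9 = 55,527,000
After stage 1: salt = 55,527,000 + 3,760,000×0.5 = 57,407,000; volume = 5,990,000 m³; S = 9.584 ppt
After stage 2: salt = 57,407,000 + 3,710,000×12.7 = 104,524,000; volume = 9,700,000 m³
S = 104,524,000 / 9,700,000 = 10.7757 ppt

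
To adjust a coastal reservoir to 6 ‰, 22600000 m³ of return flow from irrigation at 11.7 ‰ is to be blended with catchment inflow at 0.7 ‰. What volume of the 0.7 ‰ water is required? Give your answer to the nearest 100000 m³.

24300000 m³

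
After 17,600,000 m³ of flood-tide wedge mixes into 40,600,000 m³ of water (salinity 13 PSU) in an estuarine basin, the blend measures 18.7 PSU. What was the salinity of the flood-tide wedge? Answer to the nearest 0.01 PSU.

Salt balance: 40,600,000×13 + 17,600,000×S = 58,200,000×18.7
527,800,000 + 17,600,000·S = 1,088,340,000
S = (1,088,340,000 − 527,800,000) / 17,600,000 = 31.8489 PSU

31.85 PSU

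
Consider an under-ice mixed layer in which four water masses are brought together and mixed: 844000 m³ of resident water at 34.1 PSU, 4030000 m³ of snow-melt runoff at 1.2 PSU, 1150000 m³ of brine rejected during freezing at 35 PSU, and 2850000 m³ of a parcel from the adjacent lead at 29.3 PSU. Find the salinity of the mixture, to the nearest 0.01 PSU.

17.73 PSU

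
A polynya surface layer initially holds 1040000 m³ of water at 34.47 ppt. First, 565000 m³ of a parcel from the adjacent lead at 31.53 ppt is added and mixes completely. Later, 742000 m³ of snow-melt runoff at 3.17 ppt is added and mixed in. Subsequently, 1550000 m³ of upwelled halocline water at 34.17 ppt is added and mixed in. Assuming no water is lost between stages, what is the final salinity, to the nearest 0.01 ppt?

Salt balance:
Initial salt = 1,040,000×34.47 = 35,848,800
After stage 1: salt = 35,848,800 + 565,000×31.53 = 53,663,250; volume = 1,605,000 m³; S = 33.435 ppt
After stage 2: salt = 53,663,250 + 742,000×3.17 = 56,015,390; volume = 2,347,000 m³; S = 23.867 ppt
After stage 3: salt = 56,015,390 + 1,550,000×34.17 = 108,978,890; volume = 3,897,000 m³
S = 108,978,890 / 3,897,000 = 27.9648 ppt

27.96 ppt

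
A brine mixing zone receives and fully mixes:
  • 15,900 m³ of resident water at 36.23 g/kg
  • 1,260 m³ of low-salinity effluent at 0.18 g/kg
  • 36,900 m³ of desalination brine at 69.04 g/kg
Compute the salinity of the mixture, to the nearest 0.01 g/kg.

57.79 g/kg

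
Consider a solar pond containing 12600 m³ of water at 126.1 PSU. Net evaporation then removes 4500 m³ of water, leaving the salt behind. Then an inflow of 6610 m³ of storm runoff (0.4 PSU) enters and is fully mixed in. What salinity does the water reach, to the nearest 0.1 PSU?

108.2 PSU

After evaporation: salt = 12,600×126.1 = 1,588,860; volume = 12,600 − 4,500 = 8,100 m³
After mixing: salt = 1,588,860 + 6,610×0.4 = 1,591,504; volume = 8,100 + 6,610 = 14,710 m³
S = 1,591,504 / 14,710 = 108.192 PSU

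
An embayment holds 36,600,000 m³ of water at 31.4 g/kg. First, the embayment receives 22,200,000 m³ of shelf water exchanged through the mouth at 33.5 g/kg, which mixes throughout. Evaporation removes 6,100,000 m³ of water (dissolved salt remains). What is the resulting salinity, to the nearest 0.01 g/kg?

After mixing: salt = 36,600,000×31.4 + 22,200,000×33.5 = 1,892,940,000; volume = 58,800,000 m³
After evaporation: salt unchanged = 1,892,940,000; volume = 58,800,000 − 6,100,000 = 52,700,000 m³
S = 1,892,940,000 / 52,700,000 = 35.9192 g/kg

35.92 g/kg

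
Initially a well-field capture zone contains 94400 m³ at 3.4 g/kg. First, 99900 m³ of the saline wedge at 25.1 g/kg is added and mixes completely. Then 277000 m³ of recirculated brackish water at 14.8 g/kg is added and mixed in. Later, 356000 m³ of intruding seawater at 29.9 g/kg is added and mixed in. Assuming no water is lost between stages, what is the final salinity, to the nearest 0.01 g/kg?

21.24 g/kg

Total salt / total volume:
Initial salt = 94,400×3.4 = 320,960
After stage 1: salt = 320,960 + 99,900×25.1 = 2,828,450; volume = 194,300 m³; S = 14.557 g/kg
After stage 2: salt = 2,828,450 + 277,000×14.8 = 6,928,050; volume = 471,300 m³; S = 14.7 g/kg
After stage 3: salt = 6,928,050 + 356,000×29.9 = 17,572,450; volume = 827,300 m³
S = 17,572,450 / 827,300 = 21.2407 g/kg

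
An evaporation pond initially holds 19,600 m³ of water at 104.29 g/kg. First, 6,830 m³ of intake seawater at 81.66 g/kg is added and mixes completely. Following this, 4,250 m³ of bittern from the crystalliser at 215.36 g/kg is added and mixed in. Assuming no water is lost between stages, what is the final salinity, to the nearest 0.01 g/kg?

Weighted by volume,
Initial salt = 19,600×104.29 = 2,044,084
After stage 1: salt = 2,044,084 + 6,830×81.66 = 2,601,821.8; volume = 26,430 m³; S = 98.442 g/kg
After stage 2: salt = 2,601,821.8 + 4,250×215.36 = 3,517,101.8; volume = 30,680 m³
S = 3,517,101.8 / 30,680 = 114.6383 g/kg

114.64 g/kg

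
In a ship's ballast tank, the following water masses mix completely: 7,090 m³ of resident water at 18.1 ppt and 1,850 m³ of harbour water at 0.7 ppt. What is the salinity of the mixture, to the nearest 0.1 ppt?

14.5 ppt

Conserving salt mass:
salt = 7,090×18.1 + 1,850×0.7 = 128,329 + 1,295 = 129,624
volume = 7,090 + 1,850 = 8,940 m³
S = 129,624 / 8,940 = 14.499 ppt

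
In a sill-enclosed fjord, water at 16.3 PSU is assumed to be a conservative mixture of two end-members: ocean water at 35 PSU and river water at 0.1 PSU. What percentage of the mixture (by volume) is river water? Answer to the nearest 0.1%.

Let f be the freshwater fraction. Salt balance per unit volume:
f×0.1 + (1−f)×35 = 16.3
f = (35 − 16.3) / (35 − 0.1) = 18.7/34.9 = 0.5358

53.6%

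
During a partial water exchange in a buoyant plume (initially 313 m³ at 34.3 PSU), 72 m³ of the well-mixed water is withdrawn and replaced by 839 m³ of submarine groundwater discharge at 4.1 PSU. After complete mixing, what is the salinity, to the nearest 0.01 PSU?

10.84 PSU

Remaining after removal: 241 m³ at 34.3 PSU (salt = 8,266.3)
After addition: salt = 8,266.3 + 839×4.1 = 11,706.2; volume = 1,080 m³
S = 11,706.2 / 1,080 = 10.8391 PSU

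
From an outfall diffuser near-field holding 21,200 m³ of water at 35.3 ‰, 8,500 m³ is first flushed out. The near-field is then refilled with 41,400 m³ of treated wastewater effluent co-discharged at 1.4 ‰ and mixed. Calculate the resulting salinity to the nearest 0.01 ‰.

9.36 ‰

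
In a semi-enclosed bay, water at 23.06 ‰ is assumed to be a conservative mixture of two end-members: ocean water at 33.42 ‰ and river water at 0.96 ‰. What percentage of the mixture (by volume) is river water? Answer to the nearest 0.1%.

31.9%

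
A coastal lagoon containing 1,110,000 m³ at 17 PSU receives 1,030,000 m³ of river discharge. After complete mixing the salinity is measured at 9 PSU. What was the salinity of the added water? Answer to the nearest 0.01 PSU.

Salt balance: 1,110,000×17 + 1,030,000×S = 2,140,000×9
18,870,000 + 1,030,000·S = 19,260,000
S = (19,260,000 − 18,870,000) / 1,030,000 = 0.3786 PSU

0.38 PSU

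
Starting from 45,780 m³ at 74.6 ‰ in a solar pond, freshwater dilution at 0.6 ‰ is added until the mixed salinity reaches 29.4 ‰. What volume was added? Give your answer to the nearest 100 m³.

71800 m³

Salt balance: 45,780×74.6 + V×0.6 = (45,780+V)×29.4
3,415,188 + 0.6V = 1,345,932 + 29.4V
2,069,256 = 28.8V
V = 71,849.17 m³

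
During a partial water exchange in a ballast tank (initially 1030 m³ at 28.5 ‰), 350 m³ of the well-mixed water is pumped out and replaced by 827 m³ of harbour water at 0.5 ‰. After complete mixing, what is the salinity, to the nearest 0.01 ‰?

Remaining after removal: 680 m³ at 28.5 ‰ (salt = 19,380)
After addition: salt = 19,380 + 827×0.5 = 19,793.5; volume = 1,507 m³
S = 19,793.5 / 1,507 = 13.1344 ‰

13.13 ‰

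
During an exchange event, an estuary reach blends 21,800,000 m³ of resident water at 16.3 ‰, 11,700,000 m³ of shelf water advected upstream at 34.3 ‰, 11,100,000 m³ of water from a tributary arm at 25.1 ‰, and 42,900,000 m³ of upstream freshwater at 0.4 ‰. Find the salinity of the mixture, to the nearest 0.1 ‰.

Mass of salt is conserved:
salt = 21,800,000×16.3 + 11,700,000×34.3 + 11,100,000×25.1 + 42,900,000×0.4 = 355,340,000 + 401,310,000 + 278,610,000 + 17,160,000 = 1,052,420,000
volume = 21,800,000 + 11,700,000 + 11,100,000 + 42,900,000 = 87,500,000 m³
S = 1,052,420,000 / 87,500,000 = 12.028 ‰

12.0 ‰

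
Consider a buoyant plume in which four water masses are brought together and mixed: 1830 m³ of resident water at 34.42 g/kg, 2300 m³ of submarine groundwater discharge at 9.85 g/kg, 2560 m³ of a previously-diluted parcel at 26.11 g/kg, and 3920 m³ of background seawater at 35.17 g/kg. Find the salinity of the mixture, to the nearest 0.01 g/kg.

27.37 g/kg

By conservation of dissolved salt,
salt = 1,830×34.42 + 2,300×9.85 + 2,560×26.11 + 3,920×35.17 = 62,988.6 + 22,655 + 66,841.6 + 137,866.4 = 290,351.6
volume = 1,830 + 2,300 + 2,560 + 3,920 = 10,610 m³
S = 290,351.6 / 10,610 = 27.3658 g/kg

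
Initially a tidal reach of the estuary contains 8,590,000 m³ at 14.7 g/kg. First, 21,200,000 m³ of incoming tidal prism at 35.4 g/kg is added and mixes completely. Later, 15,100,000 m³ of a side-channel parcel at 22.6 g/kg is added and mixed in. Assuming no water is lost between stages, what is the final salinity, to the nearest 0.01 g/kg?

Total salt / total volume:
Initial salt = 8,590,000×14.7 = 126,273,000
After stage 1: salt = 126,273,000 + 21,200,000×35.4 = 876,753,000; volume = 29,790,000 m³; S = 29.431 g/kg
After stage 2: salt = 876,753,000 + 15,100,000×22.6 = 1,218,013,000; volume = 44,890,000 m³
S = 1,218,013,000 / 44,890,000 = 27.1333 g/kg

27.13 g/kg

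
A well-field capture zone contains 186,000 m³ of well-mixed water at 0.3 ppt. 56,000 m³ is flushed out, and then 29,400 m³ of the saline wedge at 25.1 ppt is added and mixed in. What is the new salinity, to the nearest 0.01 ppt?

4.87 ppt

Remaining after removal: 130,000 m³ at 0.3 ppt (salt = 39,000)
After addition: salt = 39,000 + 29,400×25.1 = 776,940; volume = 159,400 m³
S = 776,940 / 159,400 = 4.8742 ppt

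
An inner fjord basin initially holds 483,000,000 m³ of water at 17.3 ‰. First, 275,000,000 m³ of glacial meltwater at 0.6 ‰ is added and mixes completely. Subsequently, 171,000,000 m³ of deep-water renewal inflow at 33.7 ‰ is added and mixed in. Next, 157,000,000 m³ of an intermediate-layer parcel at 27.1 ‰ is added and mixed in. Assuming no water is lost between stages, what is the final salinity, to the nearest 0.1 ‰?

17.1 ‰

Weighted by volume,
Initial salt = 483,000,000×17.3 = 8,355,900,000
After stage 1: salt = 8,355,900,000 + 275,000,000×0.6 = 8,520,900,000; volume = 758,000,000 m³; S = 11.241 ‰
After stage 2: salt = 8,520,900,000 + 171,000,000×33.7 = 14,283,600,000; volume = 929,000,000 m³; S = 15.375 ‰
After stage 3: salt = 14,283,600,000 + 157,000,000×27.1 = 18,538,300,000; volume = 1,086,000,000 m³
S = 18,538,300,000 / 1,086,000,000 = 17.0703 ‰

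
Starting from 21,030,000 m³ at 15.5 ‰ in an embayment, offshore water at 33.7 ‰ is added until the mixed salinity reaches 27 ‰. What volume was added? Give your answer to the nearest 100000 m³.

Salt balance: 21,030,000×15.5 + V×33.7 = (21,030,000+V)×27
325,965,000 + 33.7V = 567,810,000 + 27V
241,845,000 = 6.7V
V = 36,096,268.66 m³

36100000 m³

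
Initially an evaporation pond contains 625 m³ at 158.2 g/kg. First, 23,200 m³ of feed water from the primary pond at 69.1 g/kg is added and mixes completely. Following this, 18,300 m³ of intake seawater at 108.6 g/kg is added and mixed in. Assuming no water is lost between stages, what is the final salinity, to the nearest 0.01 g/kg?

Total salt / total volume:
Initial salt = 625×158.2 = 98,875
After stage 1: salt = 98,875 + 23,200×69.1 = 1,701,995; volume = 23,825 m³; S = 71.437 g/kg
After stage 2: salt = 1,701,995 + 18,300×108.6 = 3,689,375; volume = 42,125 m³
S = 3,689,375 / 42,125 = 87.5816 g/kg

87.58 g/kg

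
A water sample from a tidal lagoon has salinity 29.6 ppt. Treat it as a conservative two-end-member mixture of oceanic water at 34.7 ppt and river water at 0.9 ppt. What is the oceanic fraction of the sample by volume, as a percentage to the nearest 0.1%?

Let g be the oceanic fraction. Salt balance per unit volume:
g×34.7 + (1−g)×0.9 = 29.6
g = (29.6 − 0.9) / (34.7 − 0.9) = 28.7/33.8 = 0.8491

84.9%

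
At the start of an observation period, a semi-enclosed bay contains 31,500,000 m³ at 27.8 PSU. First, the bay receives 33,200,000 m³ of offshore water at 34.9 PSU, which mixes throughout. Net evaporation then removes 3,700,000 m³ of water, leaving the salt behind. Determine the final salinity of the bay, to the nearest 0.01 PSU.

After mixing: salt = 31,500,000×27.8 + 33,200,000×34.9 = 2,034,380,000; volume = 64,700,000 m³
After evaporation: salt unchanged = 2,034,380,000; volume = 64,700,000 − 3,700,000 = 61,000,000 m³
S = 2,034,380,000 / 61,000,000 = 33.3505 PSU

33.35 PSU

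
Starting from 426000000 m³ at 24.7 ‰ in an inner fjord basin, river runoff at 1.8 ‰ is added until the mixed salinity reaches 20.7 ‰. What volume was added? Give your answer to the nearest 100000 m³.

90200000 m³

Salt balance: 426,000,000×24.7 + V×1.8 = (426,000,000+V)×20.7
10,522,200,000 + 1.8V = 8,818,200,000 + 20.7V
1,704,000,000 = 18.9V
V = 90,158,730.16 m³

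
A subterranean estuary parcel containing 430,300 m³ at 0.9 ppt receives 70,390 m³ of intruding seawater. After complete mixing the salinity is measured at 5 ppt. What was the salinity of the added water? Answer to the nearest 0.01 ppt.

30.06 ppt

Salt balance: 430,300×0.9 + 70,390×S = 500,690×5
387,270 + 70,390·S = 2,503,450
S = (2,503,450 − 387,270) / 70,390 = 30.0636 ppt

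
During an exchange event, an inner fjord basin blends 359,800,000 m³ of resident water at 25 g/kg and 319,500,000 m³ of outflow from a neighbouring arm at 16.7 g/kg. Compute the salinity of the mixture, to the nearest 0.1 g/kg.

By conservation of dissolved salt,
salt = 359,800,000×25 + 319,500,000×16.7 = 8,995,000,000 + 5,335,650,000 = 14,330,650,000
volume = 359,800,000 + 319,500,000 = 679,300,000 m³
S = 14,330,650,000 / 679,300,000 = 21.096 g/kg

21.1 g/kg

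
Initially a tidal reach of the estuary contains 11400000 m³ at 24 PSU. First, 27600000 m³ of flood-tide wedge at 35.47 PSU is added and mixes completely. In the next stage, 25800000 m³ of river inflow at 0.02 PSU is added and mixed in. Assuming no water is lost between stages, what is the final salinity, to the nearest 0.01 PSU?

19.34 PSU

By conservation of dissolved salt,
Initial salt = 11,400,000×24 = 273,600,000
After stage 1: salt = 273,600,000 + 27,600,000×35.47 = 1,252,572,000; volume = 39,000,000 m³; S = 32.117 PSU
After stage 2: salt = 1,252,572,000 + 25,800,000×0.02 = 1,253,088,000; volume = 64,800,000 m³
S = 1,253,088,000 / 64,800,000 = 19.3378 PSU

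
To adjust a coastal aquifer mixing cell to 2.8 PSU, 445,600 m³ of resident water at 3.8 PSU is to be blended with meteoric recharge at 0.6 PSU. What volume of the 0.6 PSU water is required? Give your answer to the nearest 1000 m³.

Salt balance: 445,600×3.8 + V×0.6 = (445,600+V)×2.8
1,693,280 + 0.6V = 1,247,680 + 2.8V
445,600 = 2.2V
V = 202,545.45 m³

203000 m³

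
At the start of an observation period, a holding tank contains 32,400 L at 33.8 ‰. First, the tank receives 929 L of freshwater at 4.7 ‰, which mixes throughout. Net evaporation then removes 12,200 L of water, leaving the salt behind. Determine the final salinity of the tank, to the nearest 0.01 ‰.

52.04 ‰

After mixing: salt = 32,400×33.8 + 929×4.7 = 1,099,486.3; volume = 33,329 L
After evaporation: salt unchanged = 1,099,486.3; volume = 33,329 − 12,200 = 21,129 L
S = 1,099,486.3 / 21,129 = 52.0368 ‰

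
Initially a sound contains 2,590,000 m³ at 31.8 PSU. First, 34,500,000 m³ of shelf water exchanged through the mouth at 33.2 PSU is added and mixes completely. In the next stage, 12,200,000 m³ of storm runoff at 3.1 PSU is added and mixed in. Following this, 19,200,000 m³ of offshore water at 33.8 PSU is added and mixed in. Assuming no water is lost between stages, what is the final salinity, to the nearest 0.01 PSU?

Total salt / total volume:
Initial salt = 2,590,000×31.8 = 82,362,000
After stage 1: salt = 82,362,000 + 34,500,000×33.2 = 1,227,762,000; volume = 37,090,000 m³; S = 33.102 PSU
After stage 2: salt = 1,227,762,000 + 12,200,000×3.1 = 1,265,582,000; volume = 49,290,000 m³; S = 25.676 PSU
After stage 3: salt = 1,265,582,000 + 19,200,000×33.8 = 1,914,542,000; volume = 68,490,000 m³
S = 1,914,542,000 / 68,490,000 = 27.9536 PSU

27.95 PSU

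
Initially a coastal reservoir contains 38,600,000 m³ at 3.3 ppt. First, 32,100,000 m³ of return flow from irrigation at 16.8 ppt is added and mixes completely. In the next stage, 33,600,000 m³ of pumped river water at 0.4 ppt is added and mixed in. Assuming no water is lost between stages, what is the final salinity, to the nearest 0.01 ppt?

By conservation of dissolved salt,
Initial salt = 38,600,000×3.3 = 127,380,000
After stage 1: salt = 127,380,000 + 32,100,000×16.8 = 666,660,000; volume = 70,700,000 m³; S = 9.429 ppt
After stage 2: salt = 666,660,000 + 33,600,000×0.4 = 680,100,000; volume = 104,300,000 m³
S = 680,100,000 / 104,300,000 = 6.5206 ppt

6.52 ppt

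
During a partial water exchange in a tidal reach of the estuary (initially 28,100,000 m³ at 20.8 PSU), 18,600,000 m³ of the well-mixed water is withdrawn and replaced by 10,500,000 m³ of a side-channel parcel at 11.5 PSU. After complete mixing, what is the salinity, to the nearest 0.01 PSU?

Remaining after removal: 9,500,000 m³ at 20.8 PSU (salt = 197,600,000)
After addition: salt = 197,600,000 + 10,500,000×11.5 = 318,350,000; volume = 20,000,000 m³
S = 318,350,000 / 20,000,000 = 15.9175 PSU

15.92 PSU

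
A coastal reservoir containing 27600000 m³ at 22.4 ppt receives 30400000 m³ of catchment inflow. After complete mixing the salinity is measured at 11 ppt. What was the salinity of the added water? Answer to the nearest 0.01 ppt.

0.65 ppt

Salt balance: 27,600,000×22.4 + 30,400,000×S = 58,000,000×11
618,240,000 + 30,400,000·S = 638,000,000
S = (638,000,000 − 618,240,000) / 30,400,000 = 0.65 ppt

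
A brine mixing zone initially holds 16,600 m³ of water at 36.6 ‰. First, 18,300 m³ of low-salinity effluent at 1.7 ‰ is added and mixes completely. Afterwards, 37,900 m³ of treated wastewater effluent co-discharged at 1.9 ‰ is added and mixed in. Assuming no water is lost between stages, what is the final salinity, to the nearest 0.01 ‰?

By conservation of dissolved salt,
Initial salt = 16,600×36.6 = 607,560
After stage 1: salt = 607,560 + 18,300×1.7 = 638,670; volume = 34,900 m³; S = 18.3 ‰
After stage 2: salt = 638,670 + 37,900×1.9 = 710,680; volume = 72,800 m³
S = 710,680 / 72,800 = 9.7621 ‰

9.76 ‰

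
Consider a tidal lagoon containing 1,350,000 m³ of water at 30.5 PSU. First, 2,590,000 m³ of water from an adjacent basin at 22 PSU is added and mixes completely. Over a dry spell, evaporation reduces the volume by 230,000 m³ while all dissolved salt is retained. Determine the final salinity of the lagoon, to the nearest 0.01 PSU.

26.46 PSU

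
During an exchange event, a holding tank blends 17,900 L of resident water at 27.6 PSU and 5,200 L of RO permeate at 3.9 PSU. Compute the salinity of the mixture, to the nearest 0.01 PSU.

22.26 PSU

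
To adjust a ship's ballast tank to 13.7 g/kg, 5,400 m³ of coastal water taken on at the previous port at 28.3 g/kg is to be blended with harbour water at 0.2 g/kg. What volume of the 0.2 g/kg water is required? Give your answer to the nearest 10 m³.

Salt balance: 5,400×28.3 + V×0.2 = (5,400+V)×13.7
152,820 + 0.2V = 73,980 + 13.7V
78,840 = 13.5V
V = 5,840 m³

5840 m³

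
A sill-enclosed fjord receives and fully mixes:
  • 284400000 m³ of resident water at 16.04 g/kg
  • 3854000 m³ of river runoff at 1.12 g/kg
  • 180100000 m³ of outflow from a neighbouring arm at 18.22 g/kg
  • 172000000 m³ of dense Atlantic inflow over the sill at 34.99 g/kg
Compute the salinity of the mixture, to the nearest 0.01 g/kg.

By conservation of dissolved salt,
salt = 284,400,000×16.04 + 3,854,000×1.12 + 180,100,000×18.22 + 172,000,000×34.99 = 4,561,776,000 + 4,316,480 + 3,281,422,000 + 6,018,280,000 = 13,865,794,480
volume = 284,400,000 + 3,854,000 + 180,100,000 + 172,000,000 = 640,354,000 m³
S = 13,865,794,480 / 640,354,000 = 21.6533 g/kg

21.65 g/kg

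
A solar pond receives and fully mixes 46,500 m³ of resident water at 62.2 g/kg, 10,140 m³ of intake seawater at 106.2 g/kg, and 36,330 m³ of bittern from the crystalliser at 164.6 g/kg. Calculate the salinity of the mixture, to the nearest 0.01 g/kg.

Conserving salt mass:
salt = 46,500×62.2 + 10,140×106.2 + 36,330×164.6 = 2,892,300 + 1,076,868 + 5,979,918 = 9,949,086
volume = 46,500 + 10,140 + 36,330 = 92,970 m³
S = 9,949,086 / 92,970 = 107.0139 g/kg

107.01 g/kg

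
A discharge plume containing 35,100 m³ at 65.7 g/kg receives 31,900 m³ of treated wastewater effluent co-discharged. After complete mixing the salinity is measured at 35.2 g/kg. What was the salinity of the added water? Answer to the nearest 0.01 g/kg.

1.64 g/kg

Salt balance: 35,100×65.7 + 31,900×S = 67,000×35.2
2,306,070 + 31,900·S = 2,358,400
S = (2,358,400 − 2,306,070) / 31,900 = 1.6404 g/kg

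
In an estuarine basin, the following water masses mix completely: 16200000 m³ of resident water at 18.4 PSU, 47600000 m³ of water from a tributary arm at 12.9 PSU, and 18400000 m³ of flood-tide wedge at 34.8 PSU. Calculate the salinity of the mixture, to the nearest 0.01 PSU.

Weighted by volume,
salt = 16,200,000×18.4 + 47,600,000×12.9 + 18,400,000×34.8 = 298,080,000 + 614,040,000 + 640,320,000 = 1,552,440,000
volume = 16,200,000 + 47,600,000 + 18,400,000 = 82,200,000 m³
S = 1,552,440,000 / 82,200,000 = 18.8861 PSU

18.89 PSU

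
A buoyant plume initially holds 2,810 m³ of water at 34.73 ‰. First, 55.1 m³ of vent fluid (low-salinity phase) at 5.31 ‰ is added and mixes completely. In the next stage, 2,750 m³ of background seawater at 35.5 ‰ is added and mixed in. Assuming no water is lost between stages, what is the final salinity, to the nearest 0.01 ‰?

34.82 ‰

Total salt / total volume:
Initial salt = 2,810×34.73 = 97,591.3
After stage 1: salt = 97,591.3 + 55.1×5.31 = 97,883.881; volume = 2,865.1 m³; S = 34.164 ‰
After stage 2: salt = 97,883.881 + 2,750×35.5 = 195,508.881; volume = 5,615.1 m³
S = 195,508.881 / 5,615.1 = 34.8184 ‰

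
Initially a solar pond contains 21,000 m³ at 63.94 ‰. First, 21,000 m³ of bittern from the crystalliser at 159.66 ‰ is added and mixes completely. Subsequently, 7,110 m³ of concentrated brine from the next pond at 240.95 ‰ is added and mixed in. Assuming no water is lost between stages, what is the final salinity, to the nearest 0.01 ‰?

Mass of salt is conserved:
Initial salt = 21,000×63.94 = 1,342,740
After stage 1: salt = 1,342,740 + 21,000×159.66 = 4,695,600; volume = 42,000 m³; S = 111.8 ‰
After stage 2: salt = 4,695,600 + 7,110×240.95 = 6,408,754.5; volume = 49,110 m³
S = 6,408,754.5 / 49,110 = 130.498 ‰

130.50 ‰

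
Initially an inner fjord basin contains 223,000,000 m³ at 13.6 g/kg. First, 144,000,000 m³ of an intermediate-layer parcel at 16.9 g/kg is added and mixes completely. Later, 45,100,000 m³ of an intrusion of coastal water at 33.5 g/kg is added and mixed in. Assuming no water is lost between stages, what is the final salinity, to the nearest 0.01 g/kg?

Mass of salt is conserved:
Initial salt = 223,000,000×13.6 = 3,032,800,000
After stage 1: salt = 3,032,800,000 + 144,000,000×16.9 = 5,466,400,000; volume = 367,000,000 m³; S = 14.895 g/kg
After stage 2: salt = 5,466,400,000 + 45,100,000×33.5 = 6,977,250,000; volume = 412,100,000 m³
S = 6,977,250,000 / 412,100,000 = 16.931 g/kg

16.93 g/kg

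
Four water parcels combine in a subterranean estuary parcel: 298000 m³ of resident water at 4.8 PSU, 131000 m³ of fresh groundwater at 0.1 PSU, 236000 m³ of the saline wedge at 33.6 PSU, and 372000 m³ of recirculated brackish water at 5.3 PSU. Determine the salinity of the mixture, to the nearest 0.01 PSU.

10.94 PSU

Total salt / total volume:
salt = 298,000×4.8 + 131,000×0.1 + 236,000×33.6 + 372,000×5.3 = 1,430,400 + 13,100 + 7,929,600 + 1,971,600 = 11,344,700
volume = 298,000 + 131,000 + 236,000 + 372,000 = 1,037,000 m³
S = 11,344,700 / 1,037,000 = 10.9399 PSU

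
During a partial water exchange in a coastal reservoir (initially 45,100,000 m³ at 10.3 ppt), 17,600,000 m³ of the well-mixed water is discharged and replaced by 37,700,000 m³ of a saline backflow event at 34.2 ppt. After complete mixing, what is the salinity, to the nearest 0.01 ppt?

Remaining after removal: 27,500,000 m³ at 10.3 ppt (salt = 283,250,000)
After addition: salt = 283,250,000 + 37,700,000×34.2 = 1,572,590,000; volume = 65,200,000 m³
S = 1,572,590,000 / 65,200,000 = 24.1195 ppt

24.12 ppt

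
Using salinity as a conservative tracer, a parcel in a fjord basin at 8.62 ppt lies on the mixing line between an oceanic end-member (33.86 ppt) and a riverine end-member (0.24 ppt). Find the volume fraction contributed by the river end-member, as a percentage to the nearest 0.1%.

75.1%

Let f be the freshwater fraction. Salt balance per unit volume:
f×0.24 + (1−f)×33.86 = 8.62
f = (33.86 − 8.62) / (33.86 − 0.24) = 25.24/33.62 = 0.7507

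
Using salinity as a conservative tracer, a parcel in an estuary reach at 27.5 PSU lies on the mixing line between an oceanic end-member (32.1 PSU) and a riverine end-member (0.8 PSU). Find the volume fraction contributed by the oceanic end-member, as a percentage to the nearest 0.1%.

85.3%

Let g be the oceanic fraction. Salt balance per unit volume:
g×32.1 + (1−g)×0.8 = 27.5
g = (27.5 − 0.8) / (32.1 − 0.8) = 26.7/31.3 = 0.853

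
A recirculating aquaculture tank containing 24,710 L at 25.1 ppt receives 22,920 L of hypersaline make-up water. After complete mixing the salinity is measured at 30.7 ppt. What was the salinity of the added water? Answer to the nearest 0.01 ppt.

Salt balance: 24,710×25.1 + 22,920×S = 47,630×30.7
620,221 + 22,920·S = 1,462,241
S = (1,462,241 − 620,221) / 22,920 = 36.7373 ppt

36.74 ppt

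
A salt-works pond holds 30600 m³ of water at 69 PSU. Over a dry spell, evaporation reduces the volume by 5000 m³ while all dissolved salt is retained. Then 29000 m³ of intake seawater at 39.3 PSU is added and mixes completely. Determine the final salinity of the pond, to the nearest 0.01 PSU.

59.54 PSU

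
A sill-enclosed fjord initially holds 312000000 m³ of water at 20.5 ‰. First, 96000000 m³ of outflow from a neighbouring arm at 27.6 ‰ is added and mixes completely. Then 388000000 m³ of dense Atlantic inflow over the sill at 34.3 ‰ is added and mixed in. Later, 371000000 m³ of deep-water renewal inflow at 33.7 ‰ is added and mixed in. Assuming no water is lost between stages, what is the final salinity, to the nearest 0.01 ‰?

Conserving salt mass:
Initial salt = 312,000,000×20.5 = 6,396,000,000
After stage 1: salt = 6,396,000,000 + 96,000,000×27.6 = 9,045,600,000; volume = 408,000,000 m³; S = 22.171 ‰
After stage 2: salt = 9,045,600,000 + 388,000,000×34.3 = 22,354,000,000; volume = 796,000,000 m³; S = 28.083 ‰
After stage 3: salt = 22,354,000,000 + 371,000,000×33.7 = 34,856,700,000; volume = 1,167,000,000 m³
S = 34,856,700,000 / 1,167,000,000 = 29.8686 ‰

29.87 ‰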